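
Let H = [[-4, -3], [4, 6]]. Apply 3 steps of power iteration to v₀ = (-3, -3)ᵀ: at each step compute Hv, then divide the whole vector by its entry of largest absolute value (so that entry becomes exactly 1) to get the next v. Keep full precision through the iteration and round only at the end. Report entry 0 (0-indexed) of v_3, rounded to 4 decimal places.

Hv0 = (21.00000, -30.00000); divide by -30.00000 → v1 = (-0.70000, 1.00000)
Hv1 = (-0.20000, 3.20000); divide by 3.20000 → v2 = (-0.06250, 1.00000)
Hv2 = (-2.75000, 5.75000); divide by 5.75000 → v3 = (-0.47826, 1.00000)
Requested entry of v3: 264/-552 = -0.4783

-0.4783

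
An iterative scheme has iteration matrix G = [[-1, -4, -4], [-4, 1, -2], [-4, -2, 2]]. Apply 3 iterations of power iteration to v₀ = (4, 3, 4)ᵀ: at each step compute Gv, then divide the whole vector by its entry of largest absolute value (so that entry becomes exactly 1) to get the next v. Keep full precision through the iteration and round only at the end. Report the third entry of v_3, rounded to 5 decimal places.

0.52656

Gv0 = (-32.000000, -21.000000, -14.000000); divide by -32.000000 → v1 = (1.000000, 0.656250, 0.437500)
Gv1 = (-5.375000, -4.218750, -4.437500); divide by -5.375000 → v2 = (1.000000, 0.784884, 0.825581)
Gv2 = (-7.441860, -4.866279, -3.918605); divide by -7.441860 → v3 = (1.000000, 0.653906, 0.526563)
Requested entry of v3: -674/-1280 = 0.52656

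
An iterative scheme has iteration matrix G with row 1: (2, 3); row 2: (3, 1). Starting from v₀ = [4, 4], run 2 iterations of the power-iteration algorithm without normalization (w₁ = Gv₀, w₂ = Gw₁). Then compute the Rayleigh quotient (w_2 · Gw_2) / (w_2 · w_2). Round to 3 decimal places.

w1 = Gv₀ = (2·4 + 3·4; 3·4 + 1·4) = (20, 16)
w2 = Gw1 = (2·20 + 3·16; 3·20 + 1·16) = (88, 76)
Gw2 = (404, 340)
w2·Gw2 = 88·404 + 76·340 = 61392; w2·w2 = 88·88 + 76·76 = 13520
λ ≈ 61392/13520 = 4.541

λ ≈ 4.541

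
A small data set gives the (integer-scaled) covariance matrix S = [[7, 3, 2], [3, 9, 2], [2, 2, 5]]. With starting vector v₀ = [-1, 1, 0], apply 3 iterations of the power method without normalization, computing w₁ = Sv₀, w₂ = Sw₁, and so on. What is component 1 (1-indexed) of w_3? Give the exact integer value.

64

w1 = Sv₀ = (7·(-1) + 3·1 + 2·0; 3·(-1) + 9·1 + 2·0; 2·(-1) + 2·1 + 5·0) = (-4, 6, 0)
w2 = Sw1 = (7·(-4) + 3·6 + 2·0; 3·(-4) + 9·6 + 2·0; 2·(-4) + 2·6 + 5·0) = (-10, 42, 4)
w3 = Sw2 = (64, 356, 84)
The requested component of w3 is 64.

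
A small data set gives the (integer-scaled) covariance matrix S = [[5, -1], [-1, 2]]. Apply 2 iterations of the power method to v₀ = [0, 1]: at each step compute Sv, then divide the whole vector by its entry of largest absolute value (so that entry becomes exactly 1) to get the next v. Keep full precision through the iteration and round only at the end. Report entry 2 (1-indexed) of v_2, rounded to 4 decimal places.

-0.7143

Sv0 = (-1.00000, 2.00000); divide by 2.00000 → v1 = (-0.50000, 1.00000)
Sv1 = (-3.50000, 2.50000); divide by -3.50000 → v2 = (1.00000, -0.71429)
Requested entry of v2: 5/-7 = -0.7143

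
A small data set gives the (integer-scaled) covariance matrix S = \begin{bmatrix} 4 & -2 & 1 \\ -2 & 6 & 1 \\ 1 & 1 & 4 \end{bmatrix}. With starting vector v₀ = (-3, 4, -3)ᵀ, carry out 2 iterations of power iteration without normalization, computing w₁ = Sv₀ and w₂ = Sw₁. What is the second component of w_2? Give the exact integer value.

w1 = Sv₀ = (-23, 27, -11)
w2 = Sw1 = (-157, 197, -40)
The requested component of w2 is 197.

197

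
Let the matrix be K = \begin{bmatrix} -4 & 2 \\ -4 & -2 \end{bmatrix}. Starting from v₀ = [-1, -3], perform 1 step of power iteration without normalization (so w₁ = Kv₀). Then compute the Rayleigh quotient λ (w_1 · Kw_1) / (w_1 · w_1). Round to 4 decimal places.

λ ≈ -1.6923

w1 = Kv₀ = ((-4)·(-1) + 2·(-3); (-4)·(-1) + (-2)·(-3)) = (-2, 10)
Kw1 = (28, -12)
w1·Kw1 = (-2)·28 + 10·(-12) = -176; w1·w1 = (-2)·(-2) + 10·10 = 104
λ ≈ -176/104 = -1.6923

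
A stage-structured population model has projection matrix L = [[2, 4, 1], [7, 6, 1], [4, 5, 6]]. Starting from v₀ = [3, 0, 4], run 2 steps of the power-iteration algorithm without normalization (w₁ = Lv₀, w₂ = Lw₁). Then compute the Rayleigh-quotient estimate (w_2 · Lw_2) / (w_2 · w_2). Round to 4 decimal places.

w1 = Lv₀ = (2·3 + 4·0 + 1·4; 7·3 + 6·0 + 1·4; 4·3 + 5·0 + 6·4) = (10, 25, 36)
w2 = Lw1 = (2·10 + 4·25 + 1·36; 7·10 + 6·25 + 1·36; 4·10 + 5·25 + 6·36) = (156, 256, 381)
Lw2 = (1717, 3009, 4190)
w2·Lw2 = 156·1717 + 256·3009 + 381·4190 = 2634546; w2·w2 = 156·156 + 256·256 + 381·381 = 235033
λ ≈ 2634546/235033 = 11.2093

11.2093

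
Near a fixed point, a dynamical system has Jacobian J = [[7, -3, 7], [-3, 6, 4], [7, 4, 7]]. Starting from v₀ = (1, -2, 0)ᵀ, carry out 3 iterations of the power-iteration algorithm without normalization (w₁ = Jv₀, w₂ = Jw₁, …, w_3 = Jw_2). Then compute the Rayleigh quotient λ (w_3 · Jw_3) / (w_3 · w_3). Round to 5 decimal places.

w1 = Jv₀ = (13, -15, -1)
w2 = Jw1 = (129, -133, 24)
w3 = Jw2 = (1470, -1089, 539)
Jw3 = (17330, -8788, 9707)
w3·Jw3 = 1470·17330 + (-1089)·(-8788) + 539·9707 = 40277305; w3·w3 = 1470·1470 + (-1089)·(-1089) + 539·539 = 3637342
λ ≈ 40277305/3637342 = 11.07328

11.07328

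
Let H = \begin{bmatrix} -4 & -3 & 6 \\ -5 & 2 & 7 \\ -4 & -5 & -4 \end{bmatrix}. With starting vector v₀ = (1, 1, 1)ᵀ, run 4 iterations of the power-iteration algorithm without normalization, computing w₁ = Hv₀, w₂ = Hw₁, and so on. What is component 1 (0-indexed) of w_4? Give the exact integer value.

w1 = Hv₀ = ((-4)·1 + (-3)·1 + 6·1; (-5)·1 + 2·1 + 7·1; (-4)·1 + (-5)·1 + (-4)·1) = (-1, 4, -13)
w2 = Hw1 = ((-4)·(-1) + (-3)·4 + 6·(-13); (-5)·(-1) + 2·4 + 7·(-13); (-4)·(-1) + (-5)·4 + (-4)·(-13)) = (-86, -78, 36)
w3 = Hw2 = (794, 526, 590)
w4 = Hw3 = (-1214, 1212, -8166)
The requested component of w4 is 1212.

1212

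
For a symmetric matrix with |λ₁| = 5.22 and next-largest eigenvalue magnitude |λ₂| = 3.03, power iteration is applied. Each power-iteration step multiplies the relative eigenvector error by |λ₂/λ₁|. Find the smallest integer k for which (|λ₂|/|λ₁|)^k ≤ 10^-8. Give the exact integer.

34

|λ₂/λ₁| = 3.03/5.22 = 0.58046
Need k ≥ ln(10^-8) / ln(0.58046) = -18.4207 / -0.5439 ≈ 33.866
Smallest integer k satisfying the bound: 34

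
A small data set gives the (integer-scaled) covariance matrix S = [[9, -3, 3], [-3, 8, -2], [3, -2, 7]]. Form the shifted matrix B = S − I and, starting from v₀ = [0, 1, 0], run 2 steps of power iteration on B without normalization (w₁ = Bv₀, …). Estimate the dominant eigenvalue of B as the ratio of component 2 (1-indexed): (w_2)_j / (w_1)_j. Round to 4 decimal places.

μ ≈ 8.8571

B = S − I has rows (8, -3, 3); (-3, 7, -2); (3, -2, 6)
w1 = Bv₀ = (8·0 + (-3)·1 + 3·0; (-3)·0 + 7·1 + (-2)·0; 3·0 + (-2)·1 + 6·0) = (-3, 7, -2)
w2 = Bw1 = (8·(-3) + (-3)·7 + 3·(-2); (-3)·(-3) + 7·7 + (-2)·(-2); 3·(-3) + (-2)·7 + 6·(-2)) = (-51, 62, -35)
Ratio: 62/7 = 8.8571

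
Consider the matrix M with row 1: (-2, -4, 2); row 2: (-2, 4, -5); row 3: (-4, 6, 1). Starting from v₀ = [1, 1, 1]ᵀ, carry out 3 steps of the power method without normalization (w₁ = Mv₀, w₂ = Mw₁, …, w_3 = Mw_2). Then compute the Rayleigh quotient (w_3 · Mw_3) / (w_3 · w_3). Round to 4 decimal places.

λ ≈ 2.7101

w1 = Mv₀ = (-4, -3, 3)
w2 = Mw1 = (26, -19, 1)
w3 = Mw2 = (26, -133, -217)
Mw3 = (46, 501, -1119)
w3·Mw3 = 26·46 + (-133)·501 + (-217)·(-1119) = 177386; w3·w3 = 26·26 + (-133)·(-133) + (-217)·(-217) = 65454
λ ≈ 177386/65454 = 2.7101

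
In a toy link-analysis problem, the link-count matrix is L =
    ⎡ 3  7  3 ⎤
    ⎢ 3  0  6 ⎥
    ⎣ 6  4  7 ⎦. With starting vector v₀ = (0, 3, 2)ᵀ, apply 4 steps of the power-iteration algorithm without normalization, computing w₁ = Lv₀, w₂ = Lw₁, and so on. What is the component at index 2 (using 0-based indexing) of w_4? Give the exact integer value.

w1 = Lv₀ = (27, 12, 26)
w2 = Lw1 = (243, 237, 392)
w3 = Lw2 = (3564, 3081, 5150)
w4 = Lw3 = (47709, 41592, 69758)
The requested component of w4 is 69758.

69758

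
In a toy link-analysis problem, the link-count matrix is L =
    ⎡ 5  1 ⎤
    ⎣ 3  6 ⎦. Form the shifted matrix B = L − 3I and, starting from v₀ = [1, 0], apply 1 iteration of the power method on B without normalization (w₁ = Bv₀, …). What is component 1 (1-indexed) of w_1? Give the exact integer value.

B = L − 3I has rows (2, 1); (3, 3)
w1 = Bv₀ = (2, 3)
Requested component of w1: 2

2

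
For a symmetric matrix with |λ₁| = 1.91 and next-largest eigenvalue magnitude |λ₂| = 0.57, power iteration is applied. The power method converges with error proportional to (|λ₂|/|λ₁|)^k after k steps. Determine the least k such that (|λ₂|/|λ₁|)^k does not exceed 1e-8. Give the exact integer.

16

|λ₂/λ₁| = 0.57/1.91 = 0.29843
Need k ≥ ln(1e-8) / ln(0.29843) = -18.4207 / -1.2092 ≈ 15.233
Smallest integer k satisfying the bound: 16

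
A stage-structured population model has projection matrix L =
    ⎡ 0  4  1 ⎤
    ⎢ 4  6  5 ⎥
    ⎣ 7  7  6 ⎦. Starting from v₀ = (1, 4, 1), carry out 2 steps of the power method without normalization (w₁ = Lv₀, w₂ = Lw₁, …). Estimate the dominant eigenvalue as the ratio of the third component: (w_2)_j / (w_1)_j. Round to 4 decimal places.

w1 = Lv₀ = (0·1 + 4·4 + 1·1; 4·1 + 6·4 + 5·1; 7·1 + 7·4 + 6·1) = (17, 33, 41)
w2 = Lw1 = (0·17 + 4·33 + 1·41; 4·17 + 6·33 + 5·41; 7·17 + 7·33 + 6·41) = (173, 471, 596)
Ratio at component: 596 / 41 = 14.5366

14.5366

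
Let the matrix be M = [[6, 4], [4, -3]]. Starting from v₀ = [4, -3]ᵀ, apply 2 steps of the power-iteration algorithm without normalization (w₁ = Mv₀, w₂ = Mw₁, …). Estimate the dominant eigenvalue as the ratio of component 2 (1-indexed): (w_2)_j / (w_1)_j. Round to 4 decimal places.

λ ≈ -1.0800

w1 = Mv₀ = (6·4 + 4·(-3); 4·4 + (-3)·(-3)) = (12, 25)
w2 = Mw1 = (6·12 + 4·25; 4·12 + (-3)·25) = (172, -27)
Ratio at component: -27 / 25 = -1.0800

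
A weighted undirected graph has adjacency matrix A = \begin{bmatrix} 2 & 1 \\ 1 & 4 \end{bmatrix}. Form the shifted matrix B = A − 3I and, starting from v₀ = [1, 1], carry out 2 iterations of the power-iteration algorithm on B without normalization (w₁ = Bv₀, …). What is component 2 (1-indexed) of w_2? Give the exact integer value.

B = A − 3I has rows (-1, 1); (1, 1)
w1 = Bv₀ = ((-1)·1 + 1·1; 1·1 + 1·1) = (0, 2)
w2 = Bw1 = ((-1)·0 + 1·2; 1·0 + 1·2) = (2, 2)
Requested component of w2: 2

2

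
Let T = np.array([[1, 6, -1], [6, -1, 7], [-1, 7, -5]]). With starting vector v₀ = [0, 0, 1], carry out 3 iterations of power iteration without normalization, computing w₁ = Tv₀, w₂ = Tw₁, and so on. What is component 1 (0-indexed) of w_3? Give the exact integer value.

w1 = Tv₀ = (1·0 + 6·0 + (-1)·1; 6·0 + (-1)·0 + 7·1; (-1)·0 + 7·0 + (-5)·1) = (-1, 7, -5)
w2 = Tw1 = (1·(-1) + 6·7 + (-1)·(-5); 6·(-1) + (-1)·7 + 7·(-5); (-1)·(-1) + 7·7 + (-5)·(-5)) = (46, -48, 75)
w3 = Tw2 = (-317, 849, -757)
The requested component of w3 is 849.

849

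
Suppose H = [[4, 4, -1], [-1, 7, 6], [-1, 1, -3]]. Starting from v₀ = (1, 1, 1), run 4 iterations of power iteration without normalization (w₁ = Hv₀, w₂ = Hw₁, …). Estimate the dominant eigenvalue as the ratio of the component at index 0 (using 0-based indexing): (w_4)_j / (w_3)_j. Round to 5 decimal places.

7.22305

w1 = Hv₀ = (4·1 + 4·1 + (-1)·1; (-1)·1 + 7·1 + 6·1; (-1)·1 + 1·1 + (-3)·1) = (7, 12, -3)
w2 = Hw1 = (4·7 + 4·12 + (-1)·(-3); (-1)·7 + 7·12 + 6·(-3); (-1)·7 + 1·12 + (-3)·(-3)) = (79, 59, 14)
w3 = Hw2 = (538, 418, -62)
w4 = Hw3 = (3886, 2016, 66)
Ratio at component: 3886 / 538 = 7.22305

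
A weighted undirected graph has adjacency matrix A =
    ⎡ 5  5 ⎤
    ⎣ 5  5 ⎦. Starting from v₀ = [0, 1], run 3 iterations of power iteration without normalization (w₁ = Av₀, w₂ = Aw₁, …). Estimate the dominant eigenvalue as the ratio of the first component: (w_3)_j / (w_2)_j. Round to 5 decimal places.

λ ≈ 10.00000

w1 = Av₀ = (5·0 + 5·1; 5·0 + 5·1) = (5, 5)
w2 = Aw1 = (5·5 + 5·5; 5·5 + 5·5) = (50, 50)
w3 = Aw2 = (500, 500)
Ratio at component: 500 / 50 = 10.00000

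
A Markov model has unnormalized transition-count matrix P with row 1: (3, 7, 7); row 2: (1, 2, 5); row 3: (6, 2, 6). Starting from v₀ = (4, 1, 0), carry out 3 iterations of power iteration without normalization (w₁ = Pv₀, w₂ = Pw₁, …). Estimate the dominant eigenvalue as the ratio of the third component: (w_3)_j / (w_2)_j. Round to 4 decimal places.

λ ≈ 13.1206

w1 = Pv₀ = (19, 6, 26)
w2 = Pw1 = (281, 161, 282)
w3 = Pw2 = (3944, 2013, 3700)
Ratio at component: 3700 / 282 = 13.1206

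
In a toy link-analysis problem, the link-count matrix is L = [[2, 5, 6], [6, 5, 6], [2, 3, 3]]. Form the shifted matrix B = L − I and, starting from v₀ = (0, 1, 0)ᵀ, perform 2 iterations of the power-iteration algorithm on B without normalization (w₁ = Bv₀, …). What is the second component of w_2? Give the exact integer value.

B = L − I has rows (1, 5, 6); (6, 4, 6); (2, 3, 2)
w1 = Bv₀ = (5, 4, 3)
w2 = Bw1 = (43, 64, 28)
Requested component of w2: 64

64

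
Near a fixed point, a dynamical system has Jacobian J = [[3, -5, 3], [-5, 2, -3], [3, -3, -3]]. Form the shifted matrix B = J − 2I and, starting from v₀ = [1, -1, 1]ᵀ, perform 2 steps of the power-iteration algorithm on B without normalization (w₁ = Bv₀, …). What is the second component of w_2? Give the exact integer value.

B = J − 2I has rows (1, -5, 3); (-5, 0, -3); (3, -3, -5)
w1 = Bv₀ = (1·1 + (-5)·(-1) + 3·1; (-5)·1 + 0·(-1) + (-3)·1; 3·1 + (-3)·(-1) + (-5)·1) = (9, -8, 1)
w2 = Bw1 = (1·9 + (-5)·(-8) + 3·1; (-5)·9 + 0·(-8) + (-3)·1; 3·9 + (-3)·(-8) + (-5)·1) = (52, -48, 46)
Requested component of w2: -48

-48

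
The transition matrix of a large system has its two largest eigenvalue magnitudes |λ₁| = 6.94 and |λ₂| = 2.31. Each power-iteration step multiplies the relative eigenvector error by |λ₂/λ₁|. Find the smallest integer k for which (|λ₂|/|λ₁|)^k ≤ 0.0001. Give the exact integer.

|λ₂/λ₁| = 2.31/6.94 = 0.33285
Need k ≥ ln(0.0001) / ln(0.33285) = -9.2103 / -1.1001 ≈ 8.373
Smallest integer k satisfying the bound: 9

9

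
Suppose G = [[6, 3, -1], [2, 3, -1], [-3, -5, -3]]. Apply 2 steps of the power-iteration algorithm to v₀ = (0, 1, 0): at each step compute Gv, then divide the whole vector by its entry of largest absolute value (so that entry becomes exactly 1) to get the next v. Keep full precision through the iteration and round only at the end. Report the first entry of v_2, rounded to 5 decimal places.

Gv0 = (3.000000, 3.000000, -5.000000); divide by -5.000000 → v1 = (-0.600000, -0.600000, 1.000000)
Gv1 = (-6.400000, -4.000000, 1.800000); divide by -6.400000 → v2 = (1.000000, 0.625000, -0.281250)
Requested entry of v2: 32/32 = 1.00000

1.00000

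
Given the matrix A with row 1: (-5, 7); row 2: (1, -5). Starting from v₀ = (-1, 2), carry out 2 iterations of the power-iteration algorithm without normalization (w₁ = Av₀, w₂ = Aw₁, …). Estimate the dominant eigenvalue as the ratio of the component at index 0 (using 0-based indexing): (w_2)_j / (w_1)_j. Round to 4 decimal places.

λ ≈ -9.0526

w1 = Av₀ = ((-5)·(-1) + 7·2; 1·(-1) + (-5)·2) = (19, -11)
w2 = Aw1 = ((-5)·19 + 7·(-11); 1·19 + (-5)·(-11)) = (-172, 74)
Ratio at component: -172 / 19 = -9.0526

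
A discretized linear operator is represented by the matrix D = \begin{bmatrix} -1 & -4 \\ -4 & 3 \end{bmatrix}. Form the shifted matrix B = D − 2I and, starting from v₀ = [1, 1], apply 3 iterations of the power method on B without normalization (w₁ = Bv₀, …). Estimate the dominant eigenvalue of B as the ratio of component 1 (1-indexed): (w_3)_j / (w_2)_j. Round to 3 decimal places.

μ ≈ -6.030

B = D − 2I has rows (-3, -4); (-4, 1)
w1 = Bv₀ = ((-3)·1 + (-4)·1; (-4)·1 + 1·1) = (-7, -3)
w2 = Bw1 = ((-3)·(-7) + (-4)·(-3); (-4)·(-7) + 1·(-3)) = (33, 25)
w3 = Bw2 = (-199, -107)
Ratio: -199/33 = -6.030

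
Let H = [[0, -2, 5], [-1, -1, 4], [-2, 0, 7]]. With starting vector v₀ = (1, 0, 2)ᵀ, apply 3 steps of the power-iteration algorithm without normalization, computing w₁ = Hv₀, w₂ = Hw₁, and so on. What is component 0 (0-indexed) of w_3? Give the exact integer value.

w1 = Hv₀ = (10, 7, 12)
w2 = Hw1 = (46, 31, 64)
w3 = Hw2 = (258, 179, 356)
The requested component of w3 is 258.

258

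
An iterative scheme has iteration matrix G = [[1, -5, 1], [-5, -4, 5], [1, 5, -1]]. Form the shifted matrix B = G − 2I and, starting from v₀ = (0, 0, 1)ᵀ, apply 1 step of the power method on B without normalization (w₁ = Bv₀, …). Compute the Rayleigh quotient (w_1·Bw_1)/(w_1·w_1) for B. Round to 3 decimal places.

μ ≈ -10.971

B = G − 2I has rows (-1, -5, 1); (-5, -6, 5); (1, 5, -3)
w1 = Bv₀ = (1, 5, -3)
Bw1 = (-29, -50, 35)
w1·Bw1 = -384; w1·w1 = 35; μ ≈ -384/35 = -10.971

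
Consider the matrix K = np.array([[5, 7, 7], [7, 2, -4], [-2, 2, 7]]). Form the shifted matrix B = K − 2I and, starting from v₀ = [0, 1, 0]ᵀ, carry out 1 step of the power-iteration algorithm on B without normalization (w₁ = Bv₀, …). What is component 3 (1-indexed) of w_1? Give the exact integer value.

2

B = K − 2I has rows (3, 7, 7); (7, 0, -4); (-2, 2, 5)
w1 = Bv₀ = (3·0 + 7·1 + 7·0; 7·0 + 0·1 + (-4)·0; (-2)·0 + 2·1 + 5·0) = (7, 0, 2)
Requested component of w1: 2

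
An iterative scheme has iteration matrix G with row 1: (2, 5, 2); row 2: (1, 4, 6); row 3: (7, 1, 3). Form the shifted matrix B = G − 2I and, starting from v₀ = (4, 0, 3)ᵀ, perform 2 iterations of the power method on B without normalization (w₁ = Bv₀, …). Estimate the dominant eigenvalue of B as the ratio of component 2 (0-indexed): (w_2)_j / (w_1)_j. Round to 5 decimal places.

3.06452

B = G − 2I has rows (0, 5, 2); (1, 2, 6); (7, 1, 1)
w1 = Bv₀ = (6, 22, 31)
w2 = Bw1 = (172, 236, 95)
Ratio: 95/31 = 3.06452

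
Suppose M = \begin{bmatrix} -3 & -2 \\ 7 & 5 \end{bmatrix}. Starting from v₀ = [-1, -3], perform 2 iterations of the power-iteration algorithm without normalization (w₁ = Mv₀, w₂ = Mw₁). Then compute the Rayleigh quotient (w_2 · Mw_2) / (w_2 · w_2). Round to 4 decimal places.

w1 = Mv₀ = (9, -22)
w2 = Mw1 = (17, -47)
Mw2 = (43, -116)
w2·Mw2 = 17·43 + (-47)·(-116) = 6183; w2·w2 = 17·17 + (-47)·(-47) = 2498
λ ≈ 6183/2498 = 2.4752

2.4752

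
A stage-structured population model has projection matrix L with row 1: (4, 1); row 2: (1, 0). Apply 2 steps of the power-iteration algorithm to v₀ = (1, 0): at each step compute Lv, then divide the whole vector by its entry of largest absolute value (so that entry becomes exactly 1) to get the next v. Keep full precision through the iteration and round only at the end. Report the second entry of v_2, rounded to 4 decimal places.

0.2353

Lv0 = (4.00000, 1.00000); divide by 4.00000 → v1 = (1.00000, 0.25000)
Lv1 = (4.25000, 1.00000); divide by 4.25000 → v2 = (1.00000, 0.23529)
Requested entry of v2: 4/17 = 0.2353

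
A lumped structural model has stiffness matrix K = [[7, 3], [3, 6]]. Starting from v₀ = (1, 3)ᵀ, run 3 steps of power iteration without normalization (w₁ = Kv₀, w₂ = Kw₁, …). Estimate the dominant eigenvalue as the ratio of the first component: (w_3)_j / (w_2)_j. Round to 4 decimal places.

w1 = Kv₀ = (16, 21)
w2 = Kw1 = (175, 174)
w3 = Kw2 = (1747, 1569)
Ratio at component: 1747 / 175 = 9.9829

9.9829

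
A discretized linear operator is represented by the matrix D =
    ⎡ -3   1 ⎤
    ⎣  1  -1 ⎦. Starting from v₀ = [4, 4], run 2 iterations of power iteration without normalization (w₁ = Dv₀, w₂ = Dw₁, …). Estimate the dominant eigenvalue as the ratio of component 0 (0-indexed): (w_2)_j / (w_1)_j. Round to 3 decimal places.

-3.000

w1 = Dv₀ = ((-3)·4 + 1·4; 1·4 + (-1)·4) = (-8, 0)
w2 = Dw1 = ((-3)·(-8) + 1·0; 1·(-8) + (-1)·0) = (24, -8)
Ratio at component: 24 / -8 = -3.000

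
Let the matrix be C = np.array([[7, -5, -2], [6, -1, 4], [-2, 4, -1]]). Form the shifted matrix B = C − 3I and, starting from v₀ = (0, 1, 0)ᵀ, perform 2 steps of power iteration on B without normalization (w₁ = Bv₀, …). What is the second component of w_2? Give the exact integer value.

2

B = C − 3I has rows (4, -5, -2); (6, -4, 4); (-2, 4, -4)
w1 = Bv₀ = (4·0 + (-5)·1 + (-2)·0; 6·0 + (-4)·1 + 4·0; (-2)·0 + 4·1 + (-4)·0) = (-5, -4, 4)
w2 = Bw1 = (4·(-5) + (-5)·(-4) + (-2)·4; 6·(-5) + (-4)·(-4) + 4·4; (-2)·(-5) + 4·(-4) + (-4)·4) = (-8, 2, -22)
Requested component of w2: 2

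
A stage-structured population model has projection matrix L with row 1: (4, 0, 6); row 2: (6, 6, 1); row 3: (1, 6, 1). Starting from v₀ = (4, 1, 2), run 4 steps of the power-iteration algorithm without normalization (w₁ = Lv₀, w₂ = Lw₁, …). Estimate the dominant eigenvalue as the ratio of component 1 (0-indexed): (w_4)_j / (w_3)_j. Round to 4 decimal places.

w1 = Lv₀ = (28, 32, 12)
w2 = Lw1 = (184, 372, 232)
w3 = Lw2 = (2128, 3568, 2648)
w4 = Lw3 = (24400, 36824, 26184)
Ratio at component: 36824 / 3568 = 10.3206

λ ≈ 10.3206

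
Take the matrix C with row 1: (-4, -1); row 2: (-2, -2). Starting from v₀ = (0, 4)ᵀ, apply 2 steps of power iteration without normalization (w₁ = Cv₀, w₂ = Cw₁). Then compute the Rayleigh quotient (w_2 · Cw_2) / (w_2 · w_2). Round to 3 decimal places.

w1 = Cv₀ = (-4, -8)
w2 = Cw1 = (24, 24)
Cw2 = (-120, -96)
w2·Cw2 = 24·(-120) + 24·(-96) = -5184; w2·w2 = 24·24 + 24·24 = 1152
λ ≈ -5184/1152 = -4.500

λ ≈ -4.500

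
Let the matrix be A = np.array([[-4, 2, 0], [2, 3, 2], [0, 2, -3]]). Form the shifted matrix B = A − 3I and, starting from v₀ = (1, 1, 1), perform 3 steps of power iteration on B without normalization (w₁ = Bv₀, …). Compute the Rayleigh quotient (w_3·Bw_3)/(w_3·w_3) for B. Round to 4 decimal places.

B = A − 3I has rows (-7, 2, 0); (2, 0, 2); (0, 2, -6)
w1 = Bv₀ = ((-7)·1 + 2·1 + 0·1; 2·1 + 0·1 + 2·1; 0·1 + 2·1 + (-6)·1) = (-5, 4, -4)
w2 = Bw1 = ((-7)·(-5) + 2·4 + 0·(-4); 2·(-5) + 0·4 + 2·(-4); 0·(-5) + 2·4 + (-6)·(-4)) = (43, -18, 32)
w3 = Bw2 = (-337, 150, -228)
Bw3 = (2659, -1130, 1668)
w3·Bw3 = -1445887; w3·w3 = 188053; μ ≈ -1445887/188053 = -7.6887

μ ≈ -7.6887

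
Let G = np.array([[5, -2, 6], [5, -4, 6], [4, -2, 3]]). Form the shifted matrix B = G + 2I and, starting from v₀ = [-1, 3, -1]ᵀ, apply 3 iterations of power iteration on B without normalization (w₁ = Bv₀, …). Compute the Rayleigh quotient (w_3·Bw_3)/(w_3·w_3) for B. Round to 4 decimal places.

9.0494

B = G + 2I has rows (7, -2, 6); (5, -2, 6); (4, -2, 5)
w1 = Bv₀ = (7·(-1) + (-2)·3 + 6·(-1); 5·(-1) + (-2)·3 + 6·(-1); 4·(-1) + (-2)·3 + 5·(-1)) = (-19, -17, -15)
w2 = Bw1 = (7·(-19) + (-2)·(-17) + 6·(-15); 5·(-19) + (-2)·(-17) + 6·(-15); 4·(-19) + (-2)·(-17) + 5·(-15)) = (-189, -151, -117)
w3 = Bw2 = (-1723, -1345, -1039)
Bw3 = (-15605, -12159, -9397)
w3·Bw3 = 53004753; w3·w3 = 5857275; μ ≈ 53004753/5857275 = 9.0494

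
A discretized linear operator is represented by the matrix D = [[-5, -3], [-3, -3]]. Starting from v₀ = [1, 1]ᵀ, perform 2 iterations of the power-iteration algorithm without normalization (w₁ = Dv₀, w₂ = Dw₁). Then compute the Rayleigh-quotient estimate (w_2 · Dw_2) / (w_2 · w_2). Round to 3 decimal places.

w1 = Dv₀ = ((-5)·1 + (-3)·1; (-3)·1 + (-3)·1) = (-8, -6)
w2 = Dw1 = ((-5)·(-8) + (-3)·(-6); (-3)·(-8) + (-3)·(-6)) = (58, 42)
Dw2 = (-416, -300)
w2·Dw2 = 58·(-416) + 42·(-300) = -36728; w2·w2 = 58·58 + 42·42 = 5128
λ ≈ -36728/5128 = -7.162

λ ≈ -7.162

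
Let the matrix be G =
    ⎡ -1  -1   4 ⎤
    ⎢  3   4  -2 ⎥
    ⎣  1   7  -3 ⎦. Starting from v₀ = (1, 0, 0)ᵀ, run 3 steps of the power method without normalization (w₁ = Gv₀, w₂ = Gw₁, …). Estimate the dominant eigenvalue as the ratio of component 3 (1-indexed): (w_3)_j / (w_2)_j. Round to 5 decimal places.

0.00000

w1 = Gv₀ = ((-1)·1 + (-1)·0 + 4·0; 3·1 + 4·0 + (-2)·0; 1·1 + 7·0 + (-3)·0) = (-1, 3, 1)
w2 = Gw1 = ((-1)·(-1) + (-1)·3 + 4·1; 3·(-1) + 4·3 + (-2)·1; 1·(-1) + 7·3 + (-3)·1) = (2, 7, 17)
w3 = Gw2 = (59, 0, 0)
Ratio at component: 0 / 17 = 0.00000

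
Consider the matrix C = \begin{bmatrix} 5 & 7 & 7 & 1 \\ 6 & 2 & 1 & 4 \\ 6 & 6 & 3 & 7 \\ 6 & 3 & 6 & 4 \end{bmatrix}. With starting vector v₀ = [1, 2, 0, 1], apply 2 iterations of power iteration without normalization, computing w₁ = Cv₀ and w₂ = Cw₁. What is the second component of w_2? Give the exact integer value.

w1 = Cv₀ = (5·1 + 7·2 + 7·0 + 1·1; 6·1 + 2·2 + 1·0 + 4·1; 6·1 + 6·2 + 3·0 + 7·1; 6·1 + 3·2 + 6·0 + 4·1) = (20, 14, 25, 16)
w2 = Cw1 = (5·20 + 7·14 + 7·25 + 1·16; 6·20 + 2·14 + 1·25 + 4·16; 6·20 + 6·14 + 3·25 + 7·16; 6·20 + 3·14 + 6·25 + 4·16) = (389, 237, 391, 376)
The requested component of w2 is 237.

237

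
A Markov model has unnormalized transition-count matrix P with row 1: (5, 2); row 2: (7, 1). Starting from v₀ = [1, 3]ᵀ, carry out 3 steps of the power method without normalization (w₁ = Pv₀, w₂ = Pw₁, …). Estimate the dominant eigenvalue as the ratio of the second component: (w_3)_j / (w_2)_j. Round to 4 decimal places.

7.0345

w1 = Pv₀ = (5·1 + 2·3; 7·1 + 1·3) = (11, 10)
w2 = Pw1 = (5·11 + 2·10; 7·11 + 1·10) = (75, 87)
w3 = Pw2 = (549, 612)
Ratio at component: 612 / 87 = 7.0345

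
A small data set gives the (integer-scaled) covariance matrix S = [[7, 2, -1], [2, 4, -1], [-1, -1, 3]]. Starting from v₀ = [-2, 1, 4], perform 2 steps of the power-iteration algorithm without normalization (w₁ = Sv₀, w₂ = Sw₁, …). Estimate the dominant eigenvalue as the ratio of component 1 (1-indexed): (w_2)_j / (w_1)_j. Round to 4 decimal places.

w1 = Sv₀ = (7·(-2) + 2·1 + (-1)·4; 2·(-2) + 4·1 + (-1)·4; (-1)·(-2) + (-1)·1 + 3·4) = (-16, -4, 13)
w2 = Sw1 = (7·(-16) + 2·(-4) + (-1)·13; 2·(-16) + 4·(-4) + (-1)·13; (-1)·(-16) + (-1)·(-4) + 3·13) = (-133, -61, 59)
Ratio at component: -133 / -16 = 8.3125

λ ≈ 8.3125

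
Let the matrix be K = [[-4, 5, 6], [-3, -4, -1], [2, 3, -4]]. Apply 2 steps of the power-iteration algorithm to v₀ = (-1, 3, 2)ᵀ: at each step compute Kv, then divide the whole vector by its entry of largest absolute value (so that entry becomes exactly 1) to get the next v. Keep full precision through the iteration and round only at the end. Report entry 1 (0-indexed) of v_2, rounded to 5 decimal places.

Kv0 = (31.000000, -11.000000, -1.000000); divide by 31.000000 → v1 = (1.000000, -0.354839, -0.032258)
Kv1 = (-5.967742, -1.548387, 1.064516); divide by -5.967742 → v2 = (1.000000, 0.259459, -0.178378)
Requested entry of v2: -48/-185 = 0.25946

0.25946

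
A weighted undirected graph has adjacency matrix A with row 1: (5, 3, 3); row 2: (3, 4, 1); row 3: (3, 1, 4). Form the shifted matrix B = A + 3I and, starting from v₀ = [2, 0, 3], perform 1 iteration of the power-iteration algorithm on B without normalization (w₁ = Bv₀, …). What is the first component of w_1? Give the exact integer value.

B = A + 3I has rows (8, 3, 3); (3, 7, 1); (3, 1, 7)
w1 = Bv₀ = (25, 9, 27)
Requested component of w1: 25

25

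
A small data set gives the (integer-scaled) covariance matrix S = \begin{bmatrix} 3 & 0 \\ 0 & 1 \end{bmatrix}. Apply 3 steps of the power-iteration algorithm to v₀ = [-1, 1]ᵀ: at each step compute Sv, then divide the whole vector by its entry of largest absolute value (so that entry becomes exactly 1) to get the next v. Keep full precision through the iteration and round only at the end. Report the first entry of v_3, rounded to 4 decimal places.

Sv0 = (-3.00000, 1.00000); divide by -3.00000 → v1 = (1.00000, -0.33333)
Sv1 = (3.00000, -0.33333); divide by 3.00000 → v2 = (1.00000, -0.11111)
Sv2 = (3.00000, -0.11111); divide by 3.00000 → v3 = (1.00000, -0.03704)
Requested entry of v3: -27/-27 = 1.0000

1.0000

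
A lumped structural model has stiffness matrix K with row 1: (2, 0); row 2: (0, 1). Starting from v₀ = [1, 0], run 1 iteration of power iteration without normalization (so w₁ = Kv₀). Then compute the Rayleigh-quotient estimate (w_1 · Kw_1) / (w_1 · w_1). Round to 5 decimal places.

2.00000

w1 = Kv₀ = (2·1 + 0·0; 0·1 + 1·0) = (2, 0)
Kw1 = (4, 0)
w1·Kw1 = 2·4 + 0·0 = 8; w1·w1 = 2·2 + 0·0 = 4
λ ≈ 8/4 = 2.00000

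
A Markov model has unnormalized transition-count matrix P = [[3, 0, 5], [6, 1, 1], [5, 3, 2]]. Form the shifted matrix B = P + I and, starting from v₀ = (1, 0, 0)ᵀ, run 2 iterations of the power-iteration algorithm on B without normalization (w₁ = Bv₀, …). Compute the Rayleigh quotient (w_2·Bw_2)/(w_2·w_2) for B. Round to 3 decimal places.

B = P + I has rows (4, 0, 5); (6, 2, 1); (5, 3, 3)
w1 = Bv₀ = (4, 6, 5)
w2 = Bw1 = (41, 41, 53)
Bw2 = (429, 381, 487)
w2·Bw2 = 59021; w2·w2 = 6171; μ ≈ 59021/6171 = 9.564

9.564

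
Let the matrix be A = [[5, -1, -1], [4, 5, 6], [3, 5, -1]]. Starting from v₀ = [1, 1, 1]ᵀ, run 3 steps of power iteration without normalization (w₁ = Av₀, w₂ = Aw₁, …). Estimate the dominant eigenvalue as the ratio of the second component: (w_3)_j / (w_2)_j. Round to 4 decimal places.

w1 = Av₀ = (3, 15, 7)
w2 = Aw1 = (-7, 129, 77)
w3 = Aw2 = (-241, 1079, 547)
Ratio at component: 1079 / 129 = 8.3643

8.3643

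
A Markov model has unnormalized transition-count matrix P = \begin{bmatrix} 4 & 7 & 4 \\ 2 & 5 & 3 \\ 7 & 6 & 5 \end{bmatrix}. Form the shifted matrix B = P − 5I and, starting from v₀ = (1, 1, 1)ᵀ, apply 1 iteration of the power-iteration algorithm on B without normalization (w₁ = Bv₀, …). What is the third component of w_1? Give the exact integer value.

B = P − 5I has rows (-1, 7, 4); (2, 0, 3); (7, 6, 0)
w1 = Bv₀ = ((-1)·1 + 7·1 + 4·1; 2·1 + 0·1 + 3·1; 7·1 + 6·1 + 0·1) = (10, 5, 13)
Requested component of w1: 13

13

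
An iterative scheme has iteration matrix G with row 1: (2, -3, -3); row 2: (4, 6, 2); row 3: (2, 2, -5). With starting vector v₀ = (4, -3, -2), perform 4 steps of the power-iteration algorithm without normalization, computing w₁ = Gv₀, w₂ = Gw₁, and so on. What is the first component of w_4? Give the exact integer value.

w1 = Gv₀ = (23, -6, 12)
w2 = Gw1 = (28, 80, -26)
w3 = Gw2 = (-106, 540, 346)
w4 = Gw3 = (-2870, 3508, -862)
The requested component of w4 is -2870.

-2870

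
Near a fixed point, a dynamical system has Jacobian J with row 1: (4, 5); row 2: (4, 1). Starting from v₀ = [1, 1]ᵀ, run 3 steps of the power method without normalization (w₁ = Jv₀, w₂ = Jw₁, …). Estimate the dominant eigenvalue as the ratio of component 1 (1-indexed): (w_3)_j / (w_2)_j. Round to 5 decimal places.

w1 = Jv₀ = (9, 5)
w2 = Jw1 = (61, 41)
w3 = Jw2 = (449, 285)
Ratio at component: 449 / 61 = 7.36066

λ ≈ 7.36066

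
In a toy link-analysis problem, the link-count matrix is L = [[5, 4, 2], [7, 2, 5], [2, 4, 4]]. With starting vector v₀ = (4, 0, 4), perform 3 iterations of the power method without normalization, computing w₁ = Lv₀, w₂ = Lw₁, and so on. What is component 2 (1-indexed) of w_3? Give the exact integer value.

5204

w1 = Lv₀ = (5·4 + 4·0 + 2·4; 7·4 + 2·0 + 5·4; 2·4 + 4·0 + 4·4) = (28, 48, 24)
w2 = Lw1 = (5·28 + 4·48 + 2·24; 7·28 + 2·48 + 5·24; 2·28 + 4·48 + 4·24) = (380, 412, 344)
w3 = Lw2 = (4236, 5204, 3784)
The requested component of w3 is 5204.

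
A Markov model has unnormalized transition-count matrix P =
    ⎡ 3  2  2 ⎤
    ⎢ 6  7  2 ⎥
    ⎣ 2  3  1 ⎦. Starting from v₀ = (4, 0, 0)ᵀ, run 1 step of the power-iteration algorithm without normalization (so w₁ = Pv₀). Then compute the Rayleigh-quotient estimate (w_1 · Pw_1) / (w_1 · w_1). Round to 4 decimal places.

λ ≈ 10.4286

w1 = Pv₀ = (3·4 + 2·0 + 2·0; 6·4 + 7·0 + 2·0; 2·4 + 3·0 + 1·0) = (12, 24, 8)
Pw1 = (100, 256, 104)
w1·Pw1 = 12·100 + 24·256 + 8·104 = 8176; w1·w1 = 12·12 + 24·24 + 8·8 = 784
λ ≈ 8176/784 = 10.4286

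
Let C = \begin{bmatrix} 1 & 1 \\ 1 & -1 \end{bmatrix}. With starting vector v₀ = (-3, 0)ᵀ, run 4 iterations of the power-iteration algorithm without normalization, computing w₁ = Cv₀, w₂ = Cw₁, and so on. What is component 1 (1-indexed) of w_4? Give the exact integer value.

w1 = Cv₀ = (1·(-3) + 1·0; 1·(-3) + (-1)·0) = (-3, -3)
w2 = Cw1 = (1·(-3) + 1·(-3); 1·(-3) + (-1)·(-3)) = (-6, 0)
w3 = Cw2 = (-6, -6)
w4 = Cw3 = (-12, 0)
The requested component of w4 is -12.

-12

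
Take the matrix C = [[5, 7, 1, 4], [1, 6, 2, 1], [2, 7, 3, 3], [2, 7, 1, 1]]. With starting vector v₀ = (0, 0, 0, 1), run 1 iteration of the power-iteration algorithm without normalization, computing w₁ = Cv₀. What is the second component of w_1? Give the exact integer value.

w1 = Cv₀ = (5·0 + 7·0 + 1·0 + 4·1; 1·0 + 6·0 + 2·0 + 1·1; 2·0 + 7·0 + 3·0 + 3·1; 2·0 + 7·0 + 1·0 + 1·1) = (4, 1, 3, 1)
The requested component of w1 is 1.

1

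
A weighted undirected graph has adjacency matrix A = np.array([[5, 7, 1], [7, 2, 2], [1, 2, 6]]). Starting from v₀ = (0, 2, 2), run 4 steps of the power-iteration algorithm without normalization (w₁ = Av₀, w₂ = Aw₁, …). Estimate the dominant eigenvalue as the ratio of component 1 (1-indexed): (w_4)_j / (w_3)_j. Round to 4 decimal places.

w1 = Av₀ = (16, 8, 16)
w2 = Aw1 = (152, 160, 128)
w3 = Aw2 = (2008, 1640, 1240)
w4 = Aw3 = (22760, 19816, 12728)
Ratio at component: 22760 / 2008 = 11.3347

11.3347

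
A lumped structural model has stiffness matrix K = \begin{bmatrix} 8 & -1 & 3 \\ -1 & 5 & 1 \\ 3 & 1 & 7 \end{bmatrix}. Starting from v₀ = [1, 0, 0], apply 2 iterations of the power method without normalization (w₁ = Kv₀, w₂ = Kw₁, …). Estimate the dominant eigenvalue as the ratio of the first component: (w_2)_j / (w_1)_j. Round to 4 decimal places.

λ ≈ 9.2500

w1 = Kv₀ = (8, -1, 3)
w2 = Kw1 = (74, -10, 44)
Ratio at component: 74 / 8 = 9.2500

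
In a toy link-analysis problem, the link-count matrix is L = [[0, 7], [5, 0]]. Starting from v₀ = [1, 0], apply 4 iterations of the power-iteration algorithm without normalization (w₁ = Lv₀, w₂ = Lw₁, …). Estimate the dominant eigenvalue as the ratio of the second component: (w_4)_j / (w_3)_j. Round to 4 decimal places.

0.0000

w1 = Lv₀ = (0·1 + 7·0; 5·1 + 0·0) = (0, 5)
w2 = Lw1 = (0·0 + 7·5; 5·0 + 0·5) = (35, 0)
w3 = Lw2 = (0, 175)
w4 = Lw3 = (1225, 0)
Ratio at component: 0 / 175 = 0.0000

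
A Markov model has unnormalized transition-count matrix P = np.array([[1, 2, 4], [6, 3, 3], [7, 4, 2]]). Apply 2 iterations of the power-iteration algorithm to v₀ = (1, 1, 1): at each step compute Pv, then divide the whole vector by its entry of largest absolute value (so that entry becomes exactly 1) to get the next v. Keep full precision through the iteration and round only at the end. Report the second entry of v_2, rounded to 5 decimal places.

Pv0 = (7.000000, 12.000000, 13.000000); divide by 13.000000 → v1 = (0.538462, 0.923077, 1.000000)
Pv1 = (6.384615, 9.000000, 9.461538); divide by 9.461538 → v2 = (0.674797, 0.951220, 1.000000)
Requested entry of v2: 117/123 = 0.95122

0.95122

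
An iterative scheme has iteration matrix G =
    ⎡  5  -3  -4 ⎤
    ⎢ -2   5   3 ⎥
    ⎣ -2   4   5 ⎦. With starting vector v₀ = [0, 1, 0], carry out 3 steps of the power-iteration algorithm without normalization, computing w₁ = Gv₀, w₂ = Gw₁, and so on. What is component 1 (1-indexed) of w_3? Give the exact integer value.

w1 = Gv₀ = (5·0 + (-3)·1 + (-4)·0; (-2)·0 + 5·1 + 3·0; (-2)·0 + 4·1 + 5·0) = (-3, 5, 4)
w2 = Gw1 = (5·(-3) + (-3)·5 + (-4)·4; (-2)·(-3) + 5·5 + 3·4; (-2)·(-3) + 4·5 + 5·4) = (-46, 43, 46)
w3 = Gw2 = (-543, 445, 494)
The requested component of w3 is -543.

-543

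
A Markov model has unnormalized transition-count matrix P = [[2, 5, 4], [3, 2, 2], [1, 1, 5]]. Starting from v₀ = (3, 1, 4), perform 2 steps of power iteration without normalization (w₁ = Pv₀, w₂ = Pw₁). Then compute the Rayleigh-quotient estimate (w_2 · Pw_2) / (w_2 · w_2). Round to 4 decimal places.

w1 = Pv₀ = (27, 19, 24)
w2 = Pw1 = (245, 167, 166)
Pw2 = (1989, 1401, 1242)
w2·Pw2 = 245·1989 + 167·1401 + 166·1242 = 927444; w2·w2 = 245·245 + 167·167 + 166·166 = 115470
λ ≈ 927444/115470 = 8.0319

λ ≈ 8.0319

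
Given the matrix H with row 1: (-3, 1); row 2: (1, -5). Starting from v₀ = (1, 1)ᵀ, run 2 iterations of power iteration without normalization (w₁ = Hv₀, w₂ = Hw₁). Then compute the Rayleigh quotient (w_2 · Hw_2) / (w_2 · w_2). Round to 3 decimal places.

w1 = Hv₀ = ((-3)·1 + 1·1; 1·1 + (-5)·1) = (-2, -4)
w2 = Hw1 = ((-3)·(-2) + 1·(-4); 1·(-2) + (-5)·(-4)) = (2, 18)
Hw2 = (12, -88)
w2·Hw2 = 2·12 + 18·(-88) = -1560; w2·w2 = 2·2 + 18·18 = 328
λ ≈ -1560/328 = -4.756

-4.756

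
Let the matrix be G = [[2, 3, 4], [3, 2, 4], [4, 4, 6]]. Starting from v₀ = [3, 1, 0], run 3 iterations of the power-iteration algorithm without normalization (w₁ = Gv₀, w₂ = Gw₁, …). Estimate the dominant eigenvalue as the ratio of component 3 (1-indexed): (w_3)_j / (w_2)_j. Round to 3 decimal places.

w1 = Gv₀ = (9, 11, 16)
w2 = Gw1 = (115, 113, 176)
w3 = Gw2 = (1273, 1275, 1968)
Ratio at component: 1968 / 176 = 11.182

11.182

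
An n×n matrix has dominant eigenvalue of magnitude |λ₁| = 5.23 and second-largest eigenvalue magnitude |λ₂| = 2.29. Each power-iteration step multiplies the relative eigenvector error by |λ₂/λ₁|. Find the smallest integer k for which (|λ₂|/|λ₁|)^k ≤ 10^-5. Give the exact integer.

14

|λ₂/λ₁| = 2.29/5.23 = 0.43786
Need k ≥ ln(10^-5) / ln(0.43786) = -11.5129 / -0.8259 ≈ 13.941
Smallest integer k satisfying the bound: 14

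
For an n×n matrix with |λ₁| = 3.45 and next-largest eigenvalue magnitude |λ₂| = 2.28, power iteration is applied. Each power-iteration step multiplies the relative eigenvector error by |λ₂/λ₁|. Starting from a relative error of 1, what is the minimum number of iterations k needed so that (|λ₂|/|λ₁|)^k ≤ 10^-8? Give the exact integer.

45

|λ₂/λ₁| = 2.28/3.45 = 0.66087
Need k ≥ ln(10^-8) / ln(0.66087) = -18.4207 / -0.4142 ≈ 44.473
Smallest integer k satisfying the bound: 45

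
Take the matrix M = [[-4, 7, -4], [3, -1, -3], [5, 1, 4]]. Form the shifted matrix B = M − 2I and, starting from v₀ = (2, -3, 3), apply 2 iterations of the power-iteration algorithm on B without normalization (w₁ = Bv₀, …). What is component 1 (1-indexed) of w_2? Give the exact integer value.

B = M − 2I has rows (-6, 7, -4); (3, -3, -3); (5, 1, 2)
w1 = Bv₀ = ((-6)·2 + 7·(-3) + (-4)·3; 3·2 + (-3)·(-3) + (-3)·3; 5·2 + 1·(-3) + 2·3) = (-45, 6, 13)
w2 = Bw1 = ((-6)·(-45) + 7·6 + (-4)·13; 3·(-45) + (-3)·6 + (-3)·13; 5·(-45) + 1·6 + 2·13) = (260, -192, -193)
Requested component of w2: 260

260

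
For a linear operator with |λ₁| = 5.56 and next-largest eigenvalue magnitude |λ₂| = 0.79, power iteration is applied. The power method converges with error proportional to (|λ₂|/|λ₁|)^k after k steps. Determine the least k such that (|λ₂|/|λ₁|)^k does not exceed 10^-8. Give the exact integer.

|λ₂/λ₁| = 0.79/5.56 = 0.14209
Need k ≥ ln(10^-8) / ln(0.14209) = -18.4207 / -1.9513 ≈ 9.440
Smallest integer k satisfying the bound: 10

10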